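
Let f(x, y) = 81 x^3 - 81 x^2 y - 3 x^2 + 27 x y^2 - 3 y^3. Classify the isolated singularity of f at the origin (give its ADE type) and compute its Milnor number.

The Hessian of f at 0 is [[-6, 0], [0, 0]] with rank 1, so corank 1. A Groebner basis of the Jacobian ideal J(f) in C{x,y} is {y^2, x}; counting standard monomials gives mu = 2. Corank 1: A-series; mu = 2 gives A_2.

Type A_2, Milnor number mu = 2.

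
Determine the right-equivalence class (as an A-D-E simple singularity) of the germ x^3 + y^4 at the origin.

E_6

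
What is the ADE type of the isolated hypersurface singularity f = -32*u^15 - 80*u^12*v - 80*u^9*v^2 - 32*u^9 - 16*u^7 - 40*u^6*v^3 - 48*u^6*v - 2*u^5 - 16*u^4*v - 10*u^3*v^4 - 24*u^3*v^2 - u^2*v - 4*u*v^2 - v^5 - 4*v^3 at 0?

The Hessian of f at 0 is [[0, 0], [0, 0]] with rank 0, so corank 2. A Groebner basis of the Jacobian ideal J(f) in C{u,v} is {-u*v/32 + v^4 - v^2/16, u*v^2 + 2*v^3, u^2 + 133*u*v/32 + 69*v^2/16}; counting standard monomials gives mu = 6. Corank 2; j^3 = -v*(u + 2*v)^2 has shape L^2 M (L != M), so D-series; mu = 6 gives D_6.

D_6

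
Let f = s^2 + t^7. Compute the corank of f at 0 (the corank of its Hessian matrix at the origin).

1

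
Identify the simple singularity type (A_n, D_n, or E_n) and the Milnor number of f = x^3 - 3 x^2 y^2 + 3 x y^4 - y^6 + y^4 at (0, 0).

The Hessian of f at 0 has rank 0. Corank 2; j^3 = x^3 is a perfect cube, so E-series; the 4-jet and mu = 6 give E_6.

Type E_6, Milnor number mu = 6.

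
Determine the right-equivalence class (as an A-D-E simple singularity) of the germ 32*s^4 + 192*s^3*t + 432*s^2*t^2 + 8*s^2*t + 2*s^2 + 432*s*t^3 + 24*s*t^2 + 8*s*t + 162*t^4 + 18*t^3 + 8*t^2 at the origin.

A_{2}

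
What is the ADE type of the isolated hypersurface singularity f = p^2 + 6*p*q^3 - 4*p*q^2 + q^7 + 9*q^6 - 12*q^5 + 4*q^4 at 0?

A_{6}

The Hessian of f at 0 has rank 1. Corank 1: A-series; mu = 6 gives A_6.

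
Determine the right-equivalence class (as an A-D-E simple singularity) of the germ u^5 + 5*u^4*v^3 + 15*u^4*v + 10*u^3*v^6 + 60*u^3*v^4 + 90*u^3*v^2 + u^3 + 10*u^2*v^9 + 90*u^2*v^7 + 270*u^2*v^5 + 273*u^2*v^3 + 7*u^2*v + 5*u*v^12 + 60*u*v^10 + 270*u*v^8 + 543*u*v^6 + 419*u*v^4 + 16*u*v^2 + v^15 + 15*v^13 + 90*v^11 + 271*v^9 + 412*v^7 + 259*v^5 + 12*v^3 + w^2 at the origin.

D6

The Hessian of f at 0 has rank 1. Corank 2; j^3 = (u + 2*v)^2*(u + 3*v) has shape L^2 M (L != M), so D-series; mu = 6 gives D_6.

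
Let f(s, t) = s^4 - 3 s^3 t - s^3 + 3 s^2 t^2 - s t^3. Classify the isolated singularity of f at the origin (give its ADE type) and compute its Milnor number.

Type E_{7}, Milnor number mu = 7.

The Hessian of f at 0 has rank 0. Corank 2; j^3 = -s^3 is a perfect cube, so E-series; the 4-jet and mu = 7 give E_7.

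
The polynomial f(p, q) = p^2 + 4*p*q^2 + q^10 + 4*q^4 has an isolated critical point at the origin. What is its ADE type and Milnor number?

The Hessian of f at 0 has rank 1. Corank 1: A-series; mu = 9 gives A_9.

Type A_{9}, Milnor number mu = 9.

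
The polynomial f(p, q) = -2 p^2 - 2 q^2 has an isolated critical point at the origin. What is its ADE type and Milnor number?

The Hessian of f at 0 has rank 2. Corank 0: nondegenerate Morse point, so A_1.

Type A_1, Milnor number mu = 1.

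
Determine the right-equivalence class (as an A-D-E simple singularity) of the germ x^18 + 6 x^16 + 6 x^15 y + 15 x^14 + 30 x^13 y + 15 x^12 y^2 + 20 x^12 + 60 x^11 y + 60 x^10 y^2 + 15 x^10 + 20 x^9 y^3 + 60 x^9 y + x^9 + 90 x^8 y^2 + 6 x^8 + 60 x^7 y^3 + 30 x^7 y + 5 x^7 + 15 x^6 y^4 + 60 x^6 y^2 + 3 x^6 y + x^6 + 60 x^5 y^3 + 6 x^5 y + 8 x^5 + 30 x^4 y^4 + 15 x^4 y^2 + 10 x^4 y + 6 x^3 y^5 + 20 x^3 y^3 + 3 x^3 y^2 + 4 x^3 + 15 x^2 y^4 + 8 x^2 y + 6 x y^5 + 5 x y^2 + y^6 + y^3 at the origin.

D_7

The Hessian of f at 0 has rank 0. Corank 2; j^3 = (x + y)*(2*x + y)^2 has shape L^2 M (L != M), so D-series; mu = 7 gives D_7.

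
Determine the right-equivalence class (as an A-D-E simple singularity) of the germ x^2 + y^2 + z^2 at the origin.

A1

The Hessian of f at 0 has rank 3. Corank 0: nondegenerate Morse point, so A_1.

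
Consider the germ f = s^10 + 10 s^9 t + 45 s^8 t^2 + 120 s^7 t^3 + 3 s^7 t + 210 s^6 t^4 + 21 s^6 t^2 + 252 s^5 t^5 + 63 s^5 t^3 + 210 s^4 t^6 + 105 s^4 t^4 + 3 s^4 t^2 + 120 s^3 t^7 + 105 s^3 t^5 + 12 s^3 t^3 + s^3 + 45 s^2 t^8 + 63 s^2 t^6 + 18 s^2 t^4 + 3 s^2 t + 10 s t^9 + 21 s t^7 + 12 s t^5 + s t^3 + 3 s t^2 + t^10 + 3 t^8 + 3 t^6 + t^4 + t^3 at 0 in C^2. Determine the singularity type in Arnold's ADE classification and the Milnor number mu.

Type E_{7}, Milnor number mu = 7.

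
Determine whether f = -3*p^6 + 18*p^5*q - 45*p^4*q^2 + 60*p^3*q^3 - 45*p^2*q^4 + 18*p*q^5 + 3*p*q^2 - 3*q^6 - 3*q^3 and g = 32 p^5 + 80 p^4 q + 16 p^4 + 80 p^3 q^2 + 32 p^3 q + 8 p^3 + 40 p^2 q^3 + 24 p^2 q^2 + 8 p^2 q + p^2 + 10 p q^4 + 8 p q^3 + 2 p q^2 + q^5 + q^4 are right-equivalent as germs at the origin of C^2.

No.

The Hessian of f at 0 has rank 0. Corank 2; j^3 = 3*q^2*(p - q) has shape L^2 M (L != M), so D-series; mu = 7 gives D_7. The Hessian of g at 0 has rank 1. Corank 1: A-series; mu = 4 gives A_4. f is D_7 but g is A_4, hence not right-equivalent.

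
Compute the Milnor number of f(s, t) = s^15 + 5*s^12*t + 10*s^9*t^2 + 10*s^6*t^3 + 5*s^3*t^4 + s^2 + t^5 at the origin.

4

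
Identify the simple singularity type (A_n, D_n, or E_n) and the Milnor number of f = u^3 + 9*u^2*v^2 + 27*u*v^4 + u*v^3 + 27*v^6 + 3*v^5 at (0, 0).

Type E7, Milnor number mu = 7.

The Hessian of f at 0 is [[0, 0], [0, 0]] with rank 0, so corank 2. A Groebner basis of the Jacobian ideal J(f) in C{u,v} is {-u^2/9 + v^4 - v^3/27, u^3, u^2*v + u^2/27 + v^3/81, u^2/3 + u*v^2 + v^3/9}; counting standard monomials gives mu = 7. Corank 2; j^3 = u^3 is a perfect cube, so E-series; the 4-jet and mu = 7 give E_7.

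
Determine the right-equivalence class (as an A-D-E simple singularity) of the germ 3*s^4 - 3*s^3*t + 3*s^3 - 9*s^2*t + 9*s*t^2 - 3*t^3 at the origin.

The Hessian of f at 0 has rank 0. Corank 2; j^3 = 3*(s - t)^3 is a perfect cube, so E-series; the 4-jet and mu = 7 give E_7.

E_{7}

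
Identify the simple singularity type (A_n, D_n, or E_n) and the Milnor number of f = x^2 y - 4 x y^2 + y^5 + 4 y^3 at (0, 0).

Type D_6, Milnor number mu = 6.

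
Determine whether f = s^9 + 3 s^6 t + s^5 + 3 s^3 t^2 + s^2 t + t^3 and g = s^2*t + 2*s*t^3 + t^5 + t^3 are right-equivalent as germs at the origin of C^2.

Yes.

The Hessian of f at 0 has rank 0. Corank 2; j^3 = t*(s^2 + t^2) splits into three distinct lines over C (the quadratic factor has nonzero discriminant), so D_4. The Hessian of g at 0 has rank 0. Corank 2; j^3 = t*(s^2 + t^2) splits into three distinct lines over C (the quadratic factor has nonzero discriminant), so D_4. Both have type D_4, hence right-equivalent.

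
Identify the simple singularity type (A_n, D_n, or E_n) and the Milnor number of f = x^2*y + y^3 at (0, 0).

Type D_4, Milnor number mu = 4.

The Hessian of f at 0 has rank 0. Corank 2; j^3 = y*(x^2 + y^2) splits into three distinct lines over C (the quadratic factor has nonzero discriminant), so D_4.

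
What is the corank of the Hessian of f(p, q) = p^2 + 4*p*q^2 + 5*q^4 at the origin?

1

The Hessian at 0 is [[2, 0], [0, 0]] of rank 1; hence corank 1.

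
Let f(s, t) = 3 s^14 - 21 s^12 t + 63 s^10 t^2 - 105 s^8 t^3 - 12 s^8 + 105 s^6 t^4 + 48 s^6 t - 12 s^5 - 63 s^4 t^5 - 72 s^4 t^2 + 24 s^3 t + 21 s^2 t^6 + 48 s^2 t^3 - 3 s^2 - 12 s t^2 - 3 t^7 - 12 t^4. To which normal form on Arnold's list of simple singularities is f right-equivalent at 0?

A_{6}

The Hessian of f at 0 is [[-6, 0], [0, 0]] with rank 1, so corank 1. A Groebner basis of the Jacobian ideal J(f) in C{s,t} is {s^3, s^2*t - s/4 - t^2/2, s^2/2 + s*t^2, s*t/2 + t^3}; counting standard monomials gives mu = 6. Corank 1: A-series; mu = 6 gives A_6.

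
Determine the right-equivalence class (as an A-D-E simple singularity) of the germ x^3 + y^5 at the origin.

The Hessian of f at 0 is [[0, 0], [0, 0]] with rank 0, so corank 2. A Groebner basis of the Jacobian ideal J(f) in C{x,y} is {y^4, x^2}; counting standard monomials gives mu = 8. Corank 2; j^3 = x^3 is a perfect cube, so E-series; the 5-jet and mu = 8 give E_8.

E_8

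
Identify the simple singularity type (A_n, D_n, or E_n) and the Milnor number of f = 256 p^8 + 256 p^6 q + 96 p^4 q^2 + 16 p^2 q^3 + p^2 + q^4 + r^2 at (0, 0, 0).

Type A_3, Milnor number mu = 3.

The Hessian of f at 0 has rank 2. Corank 1: A-series; mu = 3 gives A_3.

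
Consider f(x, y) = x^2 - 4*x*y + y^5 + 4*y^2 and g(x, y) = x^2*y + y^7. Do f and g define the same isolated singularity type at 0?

No.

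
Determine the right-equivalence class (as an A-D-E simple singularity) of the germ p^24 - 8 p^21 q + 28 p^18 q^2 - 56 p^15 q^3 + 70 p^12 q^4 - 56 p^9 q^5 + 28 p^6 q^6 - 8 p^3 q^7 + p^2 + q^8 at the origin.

A_7

The Hessian of f at 0 is [[2, 0], [0, 0]] with rank 1, so corank 1. A Groebner basis of the Jacobian ideal J(f) in C{p,q} is {q^7, p}; counting standard monomials gives mu = 7. Corank 1: A-series; mu = 7 gives A_7.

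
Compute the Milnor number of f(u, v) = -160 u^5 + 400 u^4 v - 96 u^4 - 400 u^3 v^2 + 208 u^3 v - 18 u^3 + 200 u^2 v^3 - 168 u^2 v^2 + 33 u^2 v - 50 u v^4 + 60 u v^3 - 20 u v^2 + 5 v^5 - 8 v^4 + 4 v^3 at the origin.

6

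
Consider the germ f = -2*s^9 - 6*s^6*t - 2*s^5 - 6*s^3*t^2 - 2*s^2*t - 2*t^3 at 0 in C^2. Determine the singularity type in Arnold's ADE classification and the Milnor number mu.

Type D_4, Milnor number mu = 4.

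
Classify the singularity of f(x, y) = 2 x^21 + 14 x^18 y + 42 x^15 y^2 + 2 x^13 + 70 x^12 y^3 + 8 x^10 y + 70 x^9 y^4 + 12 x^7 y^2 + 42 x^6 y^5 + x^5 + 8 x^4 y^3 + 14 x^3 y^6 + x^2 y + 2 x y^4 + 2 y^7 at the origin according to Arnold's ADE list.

D_{8}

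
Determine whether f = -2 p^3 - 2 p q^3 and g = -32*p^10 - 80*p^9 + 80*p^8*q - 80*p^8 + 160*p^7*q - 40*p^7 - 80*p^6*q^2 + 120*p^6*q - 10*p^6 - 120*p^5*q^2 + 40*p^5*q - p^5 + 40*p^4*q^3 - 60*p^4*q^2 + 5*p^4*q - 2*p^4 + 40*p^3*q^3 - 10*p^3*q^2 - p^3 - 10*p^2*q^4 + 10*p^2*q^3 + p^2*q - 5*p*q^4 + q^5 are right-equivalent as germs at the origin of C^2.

The Hessian of f at 0 is [[0, 0], [0, 0]] with rank 0, so corank 2. A Groebner basis of the Jacobian ideal J(f) in C{p,q} is {p^3, p*q^2, 3*p^2 + q^3}; counting standard monomials gives mu = 7. Corank 2; j^3 = -2*p^3 is a perfect cube, so E-series; the 4-jet and mu = 7 give E_7. The Hessian of g at 0 is [[0, 0], [0, 0]] with rank 0, so corank 2. A Groebner basis of the Jacobian ideal J(g) in C{p,q} is {p*q/5 + q^4, p*q^2, p^2 - p*q}; counting standard monomials gives mu = 6. Corank 2; j^3 = -p^2*(p - q) has shape L^2 M (L != M), so D-series; mu = 6 gives D_6. f is E_7 but g is D_6, hence not right-equivalent.

No.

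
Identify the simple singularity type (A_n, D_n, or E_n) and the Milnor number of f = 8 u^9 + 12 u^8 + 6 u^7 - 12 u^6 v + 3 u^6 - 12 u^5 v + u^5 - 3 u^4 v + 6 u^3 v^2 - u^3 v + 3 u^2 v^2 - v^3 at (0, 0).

The Hessian of f at 0 is [[0, 0], [0, 0]] with rank 0, so corank 2. A Groebner basis of the Jacobian ideal J(f) in C{u,v} is {u^3 + 9*u*v^2 + 3*v^2, u^2*v + 3*u*v^2, v^3}; counting standard monomials gives mu = 7. Corank 2; j^3 = -v^3 is a perfect cube, so E-series; the 4-jet and mu = 7 give E_7.

Type E_{7}, Milnor number mu = 7.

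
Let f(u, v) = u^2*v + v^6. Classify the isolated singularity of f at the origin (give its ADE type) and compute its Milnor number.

The Hessian of f at 0 has rank 0. Corank 2; j^3 = u^2*v has shape L^2 M (L != M), so D-series; mu = 7 gives D_7.

Type D_7, Milnor number mu = 7.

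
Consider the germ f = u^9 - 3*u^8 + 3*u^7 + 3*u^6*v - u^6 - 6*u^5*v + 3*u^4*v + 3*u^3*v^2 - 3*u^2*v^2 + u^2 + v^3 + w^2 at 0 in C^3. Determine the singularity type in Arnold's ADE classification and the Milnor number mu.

Type A_2, Milnor number mu = 2.

The Hessian of f at 0 is [[2, 0, 0], [0, 0, 0], [0, 0, 2]] with rank 2, so corank 1. A Groebner basis of the Jacobian ideal J(f) in C{u,v,w} is {v^2, u, w}; counting standard monomials gives mu = 2. Corank 1: A-series; mu = 2 gives A_2.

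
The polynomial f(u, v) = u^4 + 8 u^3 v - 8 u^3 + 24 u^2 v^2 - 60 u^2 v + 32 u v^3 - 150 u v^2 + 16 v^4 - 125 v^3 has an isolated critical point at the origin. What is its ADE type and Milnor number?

Type E_6, Milnor number mu = 6.

The Hessian of f at 0 has rank 0. Corank 2; j^3 = -(2*u + 5*v)^3 is a perfect cube, so E-series; the 4-jet and mu = 6 give E_6.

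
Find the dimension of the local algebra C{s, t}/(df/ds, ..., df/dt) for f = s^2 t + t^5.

The Hessian of f at 0 is [[0, 0], [0, 0]] with rank 0, so corank 2. A Groebner basis of the Jacobian ideal J(f) in C{s,t} is {s^2/5 + t^4, s^3, s*t}; counting standard monomials gives mu = 6. Corank 2; j^3 = s^2*t has shape L^2 M (L != M), so D-series; mu = 6 gives D_6.

6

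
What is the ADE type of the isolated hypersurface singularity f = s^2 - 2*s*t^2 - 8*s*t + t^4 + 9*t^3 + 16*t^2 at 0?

The Hessian of f at 0 has rank 1. Corank 1: A-series; mu = 2 gives A_2.

A_{2}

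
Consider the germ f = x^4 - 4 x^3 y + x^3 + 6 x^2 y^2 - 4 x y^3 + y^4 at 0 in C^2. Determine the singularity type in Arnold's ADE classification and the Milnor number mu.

The Hessian of f at 0 is [[0, 0], [0, 0]] with rank 0, so corank 2. A Groebner basis of the Jacobian ideal J(f) in C{x,y} is {y^4, x*y^2 - y^3/3, x^2}; counting standard monomials gives mu = 6. Corank 2; j^3 = x^3 is a perfect cube, so E-series; the 4-jet and mu = 6 give E_6.

Type E_{6}, Milnor number mu = 6.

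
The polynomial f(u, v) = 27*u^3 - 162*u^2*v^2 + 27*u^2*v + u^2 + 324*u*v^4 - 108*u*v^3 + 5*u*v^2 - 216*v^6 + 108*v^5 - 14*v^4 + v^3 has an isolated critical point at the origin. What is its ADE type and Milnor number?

The Hessian of f at 0 has rank 1. Corank 1: A-series; mu = 2 gives A_2.

Type A2, Milnor number mu = 2.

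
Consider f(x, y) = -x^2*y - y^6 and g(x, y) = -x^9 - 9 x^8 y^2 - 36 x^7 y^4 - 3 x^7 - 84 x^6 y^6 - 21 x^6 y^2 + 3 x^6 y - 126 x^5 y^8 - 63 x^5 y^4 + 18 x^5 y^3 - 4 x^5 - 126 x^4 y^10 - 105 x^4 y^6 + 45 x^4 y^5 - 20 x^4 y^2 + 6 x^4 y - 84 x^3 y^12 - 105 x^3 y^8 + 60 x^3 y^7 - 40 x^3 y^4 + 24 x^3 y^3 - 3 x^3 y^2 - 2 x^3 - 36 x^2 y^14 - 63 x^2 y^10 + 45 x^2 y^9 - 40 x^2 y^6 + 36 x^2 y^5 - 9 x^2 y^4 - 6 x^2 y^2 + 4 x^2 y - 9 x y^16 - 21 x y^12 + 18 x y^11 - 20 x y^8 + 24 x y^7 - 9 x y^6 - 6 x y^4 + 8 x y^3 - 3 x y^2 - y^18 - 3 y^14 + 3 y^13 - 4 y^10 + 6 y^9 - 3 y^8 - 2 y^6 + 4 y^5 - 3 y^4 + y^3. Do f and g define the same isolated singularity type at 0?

No.

The Hessian of f at 0 has rank 0. Corank 2; j^3 = -x^2*y has shape L^2 M (L != M), so D-series; mu = 7 gives D_7. The Hessian of g at 0 has rank 0. Corank 2; j^3 = -(x - y)*(2*x^2 - 2*x*y + y^2) splits into three distinct lines over C (the quadratic factor has nonzero discriminant), so D_4. f is D_7 but g is D_4, hence not right-equivalent.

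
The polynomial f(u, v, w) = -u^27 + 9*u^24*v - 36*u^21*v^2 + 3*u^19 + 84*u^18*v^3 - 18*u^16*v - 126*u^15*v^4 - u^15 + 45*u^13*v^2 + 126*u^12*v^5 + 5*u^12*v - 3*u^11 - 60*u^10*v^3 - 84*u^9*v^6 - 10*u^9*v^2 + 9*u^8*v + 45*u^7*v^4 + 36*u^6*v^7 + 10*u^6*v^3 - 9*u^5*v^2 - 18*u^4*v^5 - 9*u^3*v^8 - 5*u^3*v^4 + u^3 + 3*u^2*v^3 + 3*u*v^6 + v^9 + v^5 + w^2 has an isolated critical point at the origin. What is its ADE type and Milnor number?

Type E_{8}, Milnor number mu = 8.

The Hessian of f at 0 is [[0, 0, 0], [0, 0, 0], [0, 0, 2]] with rank 1, so corank 2. A Groebner basis of the Jacobian ideal J(f) in C{u,v,w} is {u^2/2 + u*v^3, v^4, u^3, u^2*v, w}; counting standard monomials gives mu = 8. Corank 2; j^3 = u^3 is a perfect cube, so E-series; the 5-jet and mu = 8 give E_8.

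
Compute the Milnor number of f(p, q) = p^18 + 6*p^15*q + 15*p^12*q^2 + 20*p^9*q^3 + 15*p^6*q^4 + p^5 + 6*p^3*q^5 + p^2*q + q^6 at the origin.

The Hessian of f at 0 has rank 0. Corank 2; j^3 = p^2*q has shape L^2 M (L != M), so D-series; mu = 7 gives D_7.

7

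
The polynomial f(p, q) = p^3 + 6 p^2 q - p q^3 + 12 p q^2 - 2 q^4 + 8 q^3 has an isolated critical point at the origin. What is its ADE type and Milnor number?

The Hessian of f at 0 is [[0, 0], [0, 0]] with rank 0, so corank 2. A Groebner basis of the Jacobian ideal J(f) in C{p,q} is {p^3 + 6*p^2*q - 48*p^2 - 192*p*q - 192*q^2, 6*p^2 + p*q^2 + 24*p*q + 24*q^2, -3*p^2 - 12*p*q + q^3 - 12*q^2}; counting standard monomials gives mu = 7. Corank 2; j^3 = (p + 2*q)^3 is a perfect cube, so E-series; the 4-jet and mu = 7 give E_7.

Type E_7, Milnor number mu = 7.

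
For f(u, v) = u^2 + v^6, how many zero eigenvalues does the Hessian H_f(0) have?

1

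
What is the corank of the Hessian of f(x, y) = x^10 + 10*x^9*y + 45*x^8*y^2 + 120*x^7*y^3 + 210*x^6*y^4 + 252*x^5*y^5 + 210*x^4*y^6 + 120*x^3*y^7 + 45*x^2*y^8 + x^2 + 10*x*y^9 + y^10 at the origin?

Hessian at 0 has rank 1.

1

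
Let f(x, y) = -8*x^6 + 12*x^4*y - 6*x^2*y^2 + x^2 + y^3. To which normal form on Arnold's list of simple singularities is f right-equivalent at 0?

A2

The Hessian of f at 0 has rank 1. Corank 1: A-series; mu = 2 gives A_2.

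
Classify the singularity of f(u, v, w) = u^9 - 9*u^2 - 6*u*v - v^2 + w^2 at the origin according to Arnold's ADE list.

The Hessian of f at 0 is [[-18, -6, 0], [-6, -2, 0], [0, 0, 2]] with rank 2, so corank 1. A Groebner basis of the Jacobian ideal J(f) in C{u,v,w} is {v^8, u + v/3, w}; counting standard monomials gives mu = 8. Corank 1: A-series; mu = 8 gives A_8.

A_8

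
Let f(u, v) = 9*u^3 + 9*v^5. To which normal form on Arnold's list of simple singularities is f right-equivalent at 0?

E_8

The Hessian of f at 0 is [[0, 0], [0, 0]] with rank 0, so corank 2. A Groebner basis of the Jacobian ideal J(f) in C{u,v} is {v^4, u^2}; counting standard monomials gives mu = 8. Corank 2; j^3 = 9*u^3 is a perfect cube, so E-series; the 5-jet and mu = 8 give E_8.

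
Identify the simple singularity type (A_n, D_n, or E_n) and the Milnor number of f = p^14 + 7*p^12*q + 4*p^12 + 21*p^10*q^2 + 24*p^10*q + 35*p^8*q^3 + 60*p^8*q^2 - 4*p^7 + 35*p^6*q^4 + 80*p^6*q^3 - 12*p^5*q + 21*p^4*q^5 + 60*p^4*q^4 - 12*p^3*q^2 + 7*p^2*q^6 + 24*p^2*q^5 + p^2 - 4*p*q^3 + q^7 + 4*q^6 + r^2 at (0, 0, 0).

Type A_{6}, Milnor number mu = 6.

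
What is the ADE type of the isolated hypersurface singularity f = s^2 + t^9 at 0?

A_{8}

The Hessian of f at 0 has rank 1. Corank 1: A-series; mu = 8 gives A_8.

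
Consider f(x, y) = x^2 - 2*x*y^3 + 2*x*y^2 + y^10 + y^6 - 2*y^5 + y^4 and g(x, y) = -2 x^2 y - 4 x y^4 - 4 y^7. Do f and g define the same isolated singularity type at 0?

No.

The Hessian of f at 0 has rank 1. Corank 1: A-series; mu = 9 gives A_9. The Hessian of g at 0 has rank 0. Corank 2; j^3 = -2*x^2*y has shape L^2 M (L != M), so D-series; mu = 8 gives D_8. f is A_9 but g is D_8, hence not right-equivalent.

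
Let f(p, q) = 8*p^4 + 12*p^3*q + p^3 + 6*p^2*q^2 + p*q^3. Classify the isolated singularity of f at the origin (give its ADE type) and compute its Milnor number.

Type E_{7}, Milnor number mu = 7.

The Hessian of f at 0 has rank 0. Corank 2; j^3 = p^3 is a perfect cube, so E-series; the 4-jet and mu = 7 give E_7.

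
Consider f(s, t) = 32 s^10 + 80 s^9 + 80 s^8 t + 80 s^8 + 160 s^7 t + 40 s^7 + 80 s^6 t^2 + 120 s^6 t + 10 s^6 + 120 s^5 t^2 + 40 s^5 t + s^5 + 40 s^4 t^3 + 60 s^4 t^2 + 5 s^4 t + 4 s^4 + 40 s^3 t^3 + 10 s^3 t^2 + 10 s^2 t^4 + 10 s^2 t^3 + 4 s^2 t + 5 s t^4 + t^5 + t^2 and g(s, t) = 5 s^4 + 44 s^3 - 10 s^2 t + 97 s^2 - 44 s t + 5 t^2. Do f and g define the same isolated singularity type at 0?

No.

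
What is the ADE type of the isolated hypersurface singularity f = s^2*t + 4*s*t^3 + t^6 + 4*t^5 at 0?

D_{7}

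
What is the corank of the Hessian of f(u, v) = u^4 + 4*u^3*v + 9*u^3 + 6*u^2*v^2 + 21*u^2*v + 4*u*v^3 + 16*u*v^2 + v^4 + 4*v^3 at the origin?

Hessian at 0 has rank 0.

2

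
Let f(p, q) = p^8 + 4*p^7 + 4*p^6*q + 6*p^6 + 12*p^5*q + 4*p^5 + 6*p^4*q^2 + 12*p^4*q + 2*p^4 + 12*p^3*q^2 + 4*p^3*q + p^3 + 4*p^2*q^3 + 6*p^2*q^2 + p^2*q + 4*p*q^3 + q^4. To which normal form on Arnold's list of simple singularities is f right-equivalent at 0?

D_5

The Hessian of f at 0 has rank 0. Corank 2; j^3 = p^2*(p + q) has shape L^2 M (L != M), so D-series; mu = 5 gives D_5.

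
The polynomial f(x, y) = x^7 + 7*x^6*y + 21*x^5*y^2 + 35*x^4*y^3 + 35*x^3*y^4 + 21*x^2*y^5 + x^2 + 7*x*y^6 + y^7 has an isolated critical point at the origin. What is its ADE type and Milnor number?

Type A_{6}, Milnor number mu = 6.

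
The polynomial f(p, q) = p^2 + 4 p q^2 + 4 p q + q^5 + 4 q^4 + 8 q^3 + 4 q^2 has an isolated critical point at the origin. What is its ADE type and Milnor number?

Type A_4, Milnor number mu = 4.

The Hessian of f at 0 is [[2, 4], [4, 8]] with rank 1, so corank 1. A Groebner basis of the Jacobian ideal J(f) in C{p,q} is {p^2 + 4*p*q - 2*p - 4*q, p/2 + q^2 + q}; counting standard monomials gives mu = 4. Corank 1: A-series; mu = 4 gives A_4.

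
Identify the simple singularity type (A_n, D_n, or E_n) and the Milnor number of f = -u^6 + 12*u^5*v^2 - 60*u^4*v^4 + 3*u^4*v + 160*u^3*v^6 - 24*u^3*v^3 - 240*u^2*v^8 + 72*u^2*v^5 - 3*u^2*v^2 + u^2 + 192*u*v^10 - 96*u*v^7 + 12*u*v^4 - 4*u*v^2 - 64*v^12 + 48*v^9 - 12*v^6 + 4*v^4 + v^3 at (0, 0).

Type A2, Milnor number mu = 2.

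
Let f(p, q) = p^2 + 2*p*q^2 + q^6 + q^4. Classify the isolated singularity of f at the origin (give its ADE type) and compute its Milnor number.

Type A5, Milnor number mu = 5.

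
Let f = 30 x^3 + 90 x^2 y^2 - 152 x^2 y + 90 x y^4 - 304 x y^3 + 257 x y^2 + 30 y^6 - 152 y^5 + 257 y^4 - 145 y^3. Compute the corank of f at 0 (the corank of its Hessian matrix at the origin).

2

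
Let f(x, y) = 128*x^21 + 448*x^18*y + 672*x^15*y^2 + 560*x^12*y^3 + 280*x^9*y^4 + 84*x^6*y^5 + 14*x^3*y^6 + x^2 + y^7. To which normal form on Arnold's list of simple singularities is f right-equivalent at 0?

A_{6}

The Hessian of f at 0 is [[2, 0], [0, 0]] with rank 1, so corank 1. A Groebner basis of the Jacobian ideal J(f) in C{x,y} is {y^6, x}; counting standard monomials gives mu = 6. Corank 1: A-series; mu = 6 gives A_6.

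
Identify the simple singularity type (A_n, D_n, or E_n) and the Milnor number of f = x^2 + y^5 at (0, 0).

Type A4, Milnor number mu = 4.

The Hessian of f at 0 has rank 1. Corank 1: A-series; mu = 4 gives A_4.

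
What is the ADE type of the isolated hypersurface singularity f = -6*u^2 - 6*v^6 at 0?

A5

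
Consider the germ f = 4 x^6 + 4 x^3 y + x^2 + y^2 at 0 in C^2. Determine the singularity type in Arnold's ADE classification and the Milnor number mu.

Type A_1, Milnor number mu = 1.

The Hessian of f at 0 is [[2, 0], [0, 2]] with rank 2, so corank 0. A Groebner basis of the Jacobian ideal J(f) in C{x,y} is {x, y}; counting standard monomials gives mu = 1. Corank 0: nondegenerate Morse point, so A_1.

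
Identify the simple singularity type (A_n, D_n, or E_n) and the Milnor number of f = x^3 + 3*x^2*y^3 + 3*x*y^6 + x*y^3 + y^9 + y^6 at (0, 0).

The Hessian of f at 0 is [[0, 0], [0, 0]] with rank 0, so corank 2. A Groebner basis of the Jacobian ideal J(f) in C{x,y} is {x^3, x*y^2, 3*x^2 + y^3}; counting standard monomials gives mu = 7. Corank 2; j^3 = x^3 is a perfect cube, so E-series; the 4-jet and mu = 7 give E_7.

Type E_{7}, Milnor number mu = 7.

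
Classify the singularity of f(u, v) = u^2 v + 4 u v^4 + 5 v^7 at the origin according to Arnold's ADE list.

D_8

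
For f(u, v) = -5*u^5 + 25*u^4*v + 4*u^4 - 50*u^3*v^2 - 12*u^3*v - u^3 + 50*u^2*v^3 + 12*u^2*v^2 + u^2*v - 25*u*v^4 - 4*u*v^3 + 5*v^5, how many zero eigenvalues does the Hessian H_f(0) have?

2

The Hessian at 0 is [[0, 0], [0, 0]] of rank 0; hence corank 2.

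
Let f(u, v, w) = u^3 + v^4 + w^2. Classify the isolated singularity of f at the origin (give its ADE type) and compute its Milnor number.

Type E_6, Milnor number mu = 6.

The Hessian of f at 0 is [[0, 0, 0], [0, 0, 0], [0, 0, 2]] with rank 1, so corank 2. A Groebner basis of the Jacobian ideal J(f) in C{u,v,w} is {v^3, u^2, w}; counting standard monomials gives mu = 6. Corank 2; j^3 = u^3 is a perfect cube, so E-series; the 4-jet and mu = 6 give E_6.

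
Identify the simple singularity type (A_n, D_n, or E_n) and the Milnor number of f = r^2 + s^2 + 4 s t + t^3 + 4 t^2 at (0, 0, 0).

Type A_2, Milnor number mu = 2.

The Hessian of f at 0 has rank 2. Corank 1: A-series; mu = 2 gives A_2.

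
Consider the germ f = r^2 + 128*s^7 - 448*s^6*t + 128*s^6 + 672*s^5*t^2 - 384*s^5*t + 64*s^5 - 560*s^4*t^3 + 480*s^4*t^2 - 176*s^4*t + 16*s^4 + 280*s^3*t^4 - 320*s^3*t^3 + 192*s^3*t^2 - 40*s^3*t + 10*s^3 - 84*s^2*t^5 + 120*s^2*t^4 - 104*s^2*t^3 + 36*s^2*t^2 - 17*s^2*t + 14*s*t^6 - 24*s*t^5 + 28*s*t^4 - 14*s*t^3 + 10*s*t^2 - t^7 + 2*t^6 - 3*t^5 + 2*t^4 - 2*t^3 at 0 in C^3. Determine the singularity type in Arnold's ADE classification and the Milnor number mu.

The Hessian of f at 0 is [[0, 0, 0], [0, 0, 0], [0, 0, 2]] with rank 1, so corank 2. A Groebner basis of the Jacobian ideal J(f) in C{s,t,r} is {t^3, s^2 - 2*t^2/11, s*t - 5*t^2/11, r}; counting standard monomials gives mu = 4. Corank 2; j^3 = (2*s - t)*(5*s^2 - 6*s*t + 2*t^2) splits into three distinct lines over C (the quadratic factor has nonzero discriminant), so D_4.

Type D_4, Milnor number mu = 4.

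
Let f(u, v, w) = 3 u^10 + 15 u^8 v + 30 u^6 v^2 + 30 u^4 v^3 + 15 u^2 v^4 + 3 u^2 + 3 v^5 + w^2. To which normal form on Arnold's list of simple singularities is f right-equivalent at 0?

A_{4}

The Hessian of f at 0 has rank 2. Corank 1: A-series; mu = 4 gives A_4.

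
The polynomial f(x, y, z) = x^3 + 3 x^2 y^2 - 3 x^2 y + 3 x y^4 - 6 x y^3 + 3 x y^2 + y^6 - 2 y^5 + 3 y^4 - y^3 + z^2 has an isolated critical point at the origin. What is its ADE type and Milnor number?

Type E_{8}, Milnor number mu = 8.

The Hessian of f at 0 is [[0, 0, 0], [0, 0, 0], [0, 0, 2]] with rank 1, so corank 2. A Groebner basis of the Jacobian ideal J(f) in C{x,y,z} is {y^4, x^3 - 3*x^2*y - 3*x^2/2 + 3*x*y + 2*y^3 - 3*y^2/2, x^2/2 + x*y^2 - x*y - y^3 + y^2/2, z}; counting standard monomials gives mu = 8. Corank 2; j^3 = (x - y)^3 is a perfect cube, so E-series; the 5-jet and mu = 8 give E_8.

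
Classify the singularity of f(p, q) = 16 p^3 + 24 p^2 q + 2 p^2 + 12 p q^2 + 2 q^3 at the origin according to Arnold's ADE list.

A_{2}

The Hessian of f at 0 has rank 1. Corank 1: A-series; mu = 2 gives A_2.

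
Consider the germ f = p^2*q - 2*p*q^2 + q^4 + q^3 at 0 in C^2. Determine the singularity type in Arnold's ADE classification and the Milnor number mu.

Type D5, Milnor number mu = 5.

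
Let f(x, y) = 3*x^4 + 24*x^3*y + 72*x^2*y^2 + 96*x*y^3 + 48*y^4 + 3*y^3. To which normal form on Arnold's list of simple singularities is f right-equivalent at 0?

E6

The Hessian of f at 0 is [[0, 0], [0, 0]] with rank 0, so corank 2. A Groebner basis of the Jacobian ideal J(f) in C{x,y} is {x^3 + 6*x^2*y, y^2}; counting standard monomials gives mu = 6. Corank 2; j^3 = 3*y^3 is a perfect cube, so E-series; the 4-jet and mu = 6 give E_6.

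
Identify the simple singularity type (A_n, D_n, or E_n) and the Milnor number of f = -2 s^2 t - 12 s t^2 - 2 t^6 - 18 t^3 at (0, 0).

Type D_{7}, Milnor number mu = 7.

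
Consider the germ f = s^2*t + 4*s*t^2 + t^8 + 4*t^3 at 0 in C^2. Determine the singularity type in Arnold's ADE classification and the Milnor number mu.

Type D9, Milnor number mu = 9.

The Hessian of f at 0 has rank 0. Corank 2; j^3 = t*(s + 2*t)^2 has shape L^2 M (L != M), so D-series; mu = 9 gives D_9.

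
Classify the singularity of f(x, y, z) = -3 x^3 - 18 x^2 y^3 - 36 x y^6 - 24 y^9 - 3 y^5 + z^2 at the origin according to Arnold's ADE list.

The Hessian of f at 0 has rank 1. Corank 2; j^3 = -3*x^3 is a perfect cube, so E-series; the 5-jet and mu = 8 give E_8.

E8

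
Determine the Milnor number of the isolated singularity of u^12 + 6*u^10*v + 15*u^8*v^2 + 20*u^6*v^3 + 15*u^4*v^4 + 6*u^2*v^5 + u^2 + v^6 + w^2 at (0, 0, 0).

The Hessian of f at 0 is [[2, 0, 0], [0, 0, 0], [0, 0, 2]] with rank 2, so corank 1. A Groebner basis of the Jacobian ideal J(f) in C{u,v,w} is {v^5, u, w}; counting standard monomials gives mu = 5. Corank 1: A-series; mu = 5 gives A_5.

5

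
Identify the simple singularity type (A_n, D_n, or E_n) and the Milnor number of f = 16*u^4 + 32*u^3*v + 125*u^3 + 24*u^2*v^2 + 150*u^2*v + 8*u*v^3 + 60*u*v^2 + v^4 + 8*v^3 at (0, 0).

The Hessian of f at 0 has rank 0. Corank 2; j^3 = (5*u + 2*v)^3 is a perfect cube, so E-series; the 4-jet and mu = 6 give E_6.

Type E_{6}, Milnor number mu = 6.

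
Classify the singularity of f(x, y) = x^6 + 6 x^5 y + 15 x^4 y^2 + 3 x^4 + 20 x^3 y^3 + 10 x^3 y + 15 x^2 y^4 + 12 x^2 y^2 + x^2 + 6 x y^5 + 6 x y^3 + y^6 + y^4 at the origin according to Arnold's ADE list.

A3

The Hessian of f at 0 has rank 1. Corank 1: A-series; mu = 3 gives A_3.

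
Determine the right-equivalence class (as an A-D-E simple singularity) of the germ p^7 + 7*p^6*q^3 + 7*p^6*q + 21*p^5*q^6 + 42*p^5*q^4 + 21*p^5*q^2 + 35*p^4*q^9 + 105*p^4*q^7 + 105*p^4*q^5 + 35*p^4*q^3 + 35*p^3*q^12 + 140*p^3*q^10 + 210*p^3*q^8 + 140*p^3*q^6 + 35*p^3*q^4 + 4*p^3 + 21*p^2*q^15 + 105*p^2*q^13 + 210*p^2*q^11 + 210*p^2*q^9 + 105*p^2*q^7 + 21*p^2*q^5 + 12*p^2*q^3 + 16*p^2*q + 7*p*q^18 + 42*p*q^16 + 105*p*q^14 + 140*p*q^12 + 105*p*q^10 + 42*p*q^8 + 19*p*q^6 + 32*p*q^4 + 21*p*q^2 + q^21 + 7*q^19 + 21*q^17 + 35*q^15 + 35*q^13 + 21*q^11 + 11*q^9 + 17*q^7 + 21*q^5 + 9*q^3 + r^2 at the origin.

D_8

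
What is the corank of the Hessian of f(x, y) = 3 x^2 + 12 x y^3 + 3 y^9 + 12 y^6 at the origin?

1

The Hessian at 0 is [[6, 0], [0, 0]] of rank 1; hence corank 1.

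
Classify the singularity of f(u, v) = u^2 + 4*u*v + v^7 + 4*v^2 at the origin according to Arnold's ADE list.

A_{6}

The Hessian of f at 0 is [[2, 4], [4, 8]] with rank 1, so corank 1. A Groebner basis of the Jacobian ideal J(f) in C{u,v} is {v^6, u + 2*v}; counting standard monomials gives mu = 6. Corank 1: A-series; mu = 6 gives A_6.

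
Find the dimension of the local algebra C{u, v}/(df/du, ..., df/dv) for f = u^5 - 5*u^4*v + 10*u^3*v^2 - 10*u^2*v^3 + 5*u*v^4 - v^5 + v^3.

8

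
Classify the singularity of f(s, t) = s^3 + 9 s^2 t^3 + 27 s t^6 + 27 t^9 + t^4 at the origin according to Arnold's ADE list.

The Hessian of f at 0 is [[0, 0], [0, 0]] with rank 0, so corank 2. A Groebner basis of the Jacobian ideal J(f) in C{s,t} is {t^3, s^2}; counting standard monomials gives mu = 6. Corank 2; j^3 = s^3 is a perfect cube, so E-series; the 4-jet and mu = 6 give E_6.

E_6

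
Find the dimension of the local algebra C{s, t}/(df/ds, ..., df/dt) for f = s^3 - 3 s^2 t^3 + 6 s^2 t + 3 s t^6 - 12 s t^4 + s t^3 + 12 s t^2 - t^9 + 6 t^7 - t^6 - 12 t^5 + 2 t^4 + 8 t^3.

The Hessian of f at 0 has rank 0. Corank 2; j^3 = (s + 2*t)^3 is a perfect cube, so E-series; the 4-jet and mu = 7 give E_7.

7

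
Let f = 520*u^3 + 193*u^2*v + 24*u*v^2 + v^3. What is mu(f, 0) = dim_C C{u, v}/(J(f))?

4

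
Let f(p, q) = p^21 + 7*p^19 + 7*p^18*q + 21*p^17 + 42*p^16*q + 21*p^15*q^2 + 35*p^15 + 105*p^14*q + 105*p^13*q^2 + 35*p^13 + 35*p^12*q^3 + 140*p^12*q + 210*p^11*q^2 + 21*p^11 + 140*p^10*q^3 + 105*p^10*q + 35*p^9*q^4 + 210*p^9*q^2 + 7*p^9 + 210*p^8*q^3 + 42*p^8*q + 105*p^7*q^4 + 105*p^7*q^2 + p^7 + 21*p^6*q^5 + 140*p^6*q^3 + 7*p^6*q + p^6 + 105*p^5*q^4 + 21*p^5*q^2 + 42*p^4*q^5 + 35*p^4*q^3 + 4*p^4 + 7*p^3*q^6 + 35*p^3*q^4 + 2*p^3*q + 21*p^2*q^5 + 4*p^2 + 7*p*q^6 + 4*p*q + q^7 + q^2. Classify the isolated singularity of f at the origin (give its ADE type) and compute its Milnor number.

The Hessian of f at 0 is [[8, 4], [4, 2]] with rank 1, so corank 1. A Groebner basis of the Jacobian ideal J(f) in C{p,q} is {-16*p*q + q^4 - 8*q^2, p*q^2 + 8*p/3 + q^3/3 + 4*q/3, p^2 + p*q + q^2/4}; counting standard monomials gives mu = 6. Corank 1: A-series; mu = 6 gives A_6.

Type A_{6}, Milnor number mu = 6.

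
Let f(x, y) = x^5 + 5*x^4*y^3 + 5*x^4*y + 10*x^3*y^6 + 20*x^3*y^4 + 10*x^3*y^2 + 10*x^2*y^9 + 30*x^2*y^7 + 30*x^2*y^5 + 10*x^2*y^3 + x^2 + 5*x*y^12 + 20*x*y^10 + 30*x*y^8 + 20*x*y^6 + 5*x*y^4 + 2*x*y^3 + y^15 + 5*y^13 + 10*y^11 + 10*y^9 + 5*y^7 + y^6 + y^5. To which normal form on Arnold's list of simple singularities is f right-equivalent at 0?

The Hessian of f at 0 has rank 1. Corank 1: A-series; mu = 4 gives A_4.

A_4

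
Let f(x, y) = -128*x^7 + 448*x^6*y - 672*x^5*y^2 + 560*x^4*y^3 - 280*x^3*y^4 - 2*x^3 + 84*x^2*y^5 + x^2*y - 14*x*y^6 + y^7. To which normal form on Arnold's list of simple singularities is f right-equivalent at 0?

The Hessian of f at 0 has rank 0. Corank 2; j^3 = -x^2*(2*x - y) has shape L^2 M (L != M), so D-series; mu = 8 gives D_8.

D8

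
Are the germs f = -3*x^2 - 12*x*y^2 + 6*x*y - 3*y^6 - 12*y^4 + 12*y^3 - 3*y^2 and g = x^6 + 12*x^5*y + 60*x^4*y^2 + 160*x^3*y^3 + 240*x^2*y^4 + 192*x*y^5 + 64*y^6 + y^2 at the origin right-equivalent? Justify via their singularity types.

Yes.

The Hessian of f at 0 is [[-6, 6], [6, -6]] with rank 1, so corank 1. A Groebner basis of the Jacobian ideal J(f) in C{x,y} is {x^3 + 3*x^2/2 - 5*x*y/2 - x/2 + y/2, x^2*y + x^2 - 3*x*y/2 - x/4 + y/4, x/2 + y^2 - y/2}; counting standard monomials gives mu = 5. Corank 1: A-series; mu = 5 gives A_5. The Hessian of g at 0 is [[0, 0], [0, 2]] with rank 1, so corank 1. A Groebner basis of the Jacobian ideal J(g) in C{x,y} is {x^5, y}; counting standard monomials gives mu = 5. Corank 1: A-series; mu = 5 gives A_5. Both have type A_5, hence right-equivalent.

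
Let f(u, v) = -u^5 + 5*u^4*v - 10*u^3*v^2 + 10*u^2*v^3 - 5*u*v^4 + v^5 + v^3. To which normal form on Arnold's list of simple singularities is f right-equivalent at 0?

E_{8}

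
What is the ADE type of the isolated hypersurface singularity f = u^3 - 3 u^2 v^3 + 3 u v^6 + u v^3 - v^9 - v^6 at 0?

The Hessian of f at 0 is [[0, 0], [0, 0]] with rank 0, so corank 2. A Groebner basis of the Jacobian ideal J(f) in C{u,v} is {u^3, u*v^2, 3*u^2 + v^3}; counting standard monomials gives mu = 7. Corank 2; j^3 = u^3 is a perfect cube, so E-series; the 4-jet and mu = 7 give E_7.

E_7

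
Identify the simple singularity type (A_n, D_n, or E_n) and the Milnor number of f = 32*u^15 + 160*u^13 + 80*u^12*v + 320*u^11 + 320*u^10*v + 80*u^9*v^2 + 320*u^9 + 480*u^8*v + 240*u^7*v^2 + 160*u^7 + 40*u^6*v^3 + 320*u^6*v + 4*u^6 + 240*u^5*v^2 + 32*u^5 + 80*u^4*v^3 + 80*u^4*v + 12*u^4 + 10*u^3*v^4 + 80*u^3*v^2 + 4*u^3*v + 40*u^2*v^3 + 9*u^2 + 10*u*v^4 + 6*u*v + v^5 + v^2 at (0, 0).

Type A_4, Milnor number mu = 4.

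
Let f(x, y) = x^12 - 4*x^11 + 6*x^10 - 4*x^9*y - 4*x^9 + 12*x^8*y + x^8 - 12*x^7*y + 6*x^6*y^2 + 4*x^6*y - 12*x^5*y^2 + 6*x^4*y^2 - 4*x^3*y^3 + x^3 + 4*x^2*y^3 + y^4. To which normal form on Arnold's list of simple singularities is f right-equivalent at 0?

E_{6}

The Hessian of f at 0 is [[0, 0], [0, 0]] with rank 0, so corank 2. A Groebner basis of the Jacobian ideal J(f) in C{x,y} is {y^3, x^2}; counting standard monomials gives mu = 6. Corank 2; j^3 = x^3 is a perfect cube, so E-series; the 4-jet and mu = 6 give E_6.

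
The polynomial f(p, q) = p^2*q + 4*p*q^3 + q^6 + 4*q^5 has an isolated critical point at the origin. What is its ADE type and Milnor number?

Type D_{7}, Milnor number mu = 7.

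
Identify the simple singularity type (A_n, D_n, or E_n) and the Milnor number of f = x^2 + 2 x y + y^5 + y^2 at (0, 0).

Type A_{4}, Milnor number mu = 4.

The Hessian of f at 0 is [[2, 2], [2, 2]] with rank 1, so corank 1. A Groebner basis of the Jacobian ideal J(f) in C{x,y} is {y^4, x + y}; counting standard monomials gives mu = 4. Corank 1: A-series; mu = 4 gives A_4.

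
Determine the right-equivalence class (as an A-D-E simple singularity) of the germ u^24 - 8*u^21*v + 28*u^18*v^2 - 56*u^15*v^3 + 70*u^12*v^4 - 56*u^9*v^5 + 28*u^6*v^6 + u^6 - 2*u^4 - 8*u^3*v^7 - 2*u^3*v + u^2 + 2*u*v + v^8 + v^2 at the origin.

A7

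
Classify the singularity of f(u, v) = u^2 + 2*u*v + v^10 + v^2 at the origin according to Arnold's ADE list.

A_9

The Hessian of f at 0 has rank 1. Corank 1: A-series; mu = 9 gives A_9.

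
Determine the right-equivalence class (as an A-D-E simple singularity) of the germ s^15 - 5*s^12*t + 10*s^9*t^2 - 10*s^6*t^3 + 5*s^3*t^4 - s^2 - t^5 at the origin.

A_4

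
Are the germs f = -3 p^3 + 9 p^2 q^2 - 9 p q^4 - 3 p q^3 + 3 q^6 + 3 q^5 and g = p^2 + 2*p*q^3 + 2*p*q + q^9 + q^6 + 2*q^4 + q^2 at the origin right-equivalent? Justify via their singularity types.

The Hessian of f at 0 has rank 0. Corank 2; j^3 = -3*p^3 is a perfect cube, so E-series; the 4-jet and mu = 7 give E_7. The Hessian of g at 0 has rank 1. Corank 1: A-series; mu = 8 gives A_8. f is E_7 but g is A_8, hence not right-equivalent.

No.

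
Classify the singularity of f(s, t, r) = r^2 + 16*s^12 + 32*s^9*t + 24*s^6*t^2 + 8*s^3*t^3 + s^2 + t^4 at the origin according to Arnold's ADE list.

A_{3}

The Hessian of f at 0 is [[2, 0, 0], [0, 0, 0], [0, 0, 2]] with rank 2, so corank 1. A Groebner basis of the Jacobian ideal J(f) in C{s,t,r} is {t^3, s, r}; counting standard monomials gives mu = 3. Corank 1: A-series; mu = 3 gives A_3.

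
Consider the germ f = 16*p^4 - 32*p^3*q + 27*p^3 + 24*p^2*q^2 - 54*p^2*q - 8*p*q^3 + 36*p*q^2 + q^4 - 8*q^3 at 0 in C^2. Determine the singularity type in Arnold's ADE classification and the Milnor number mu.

Type E_{6}, Milnor number mu = 6.

The Hessian of f at 0 is [[0, 0], [0, 0]] with rank 0, so corank 2. A Groebner basis of the Jacobian ideal J(f) in C{p,q} is {q^4, p*q^2 - 11*q^3/18, p^2 - 4*p*q/3 + 4*q^2/9}; counting standard monomials gives mu = 6. Corank 2; j^3 = (3*p - 2*q)^3 is a perfect cube, so E-series; the 4-jet and mu = 6 give E_6.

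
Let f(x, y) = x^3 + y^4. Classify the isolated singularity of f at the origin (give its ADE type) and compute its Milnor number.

Type E_6, Milnor number mu = 6.

The Hessian of f at 0 has rank 0. Corank 2; j^3 = x^3 is a perfect cube, so E-series; the 4-jet and mu = 6 give E_6.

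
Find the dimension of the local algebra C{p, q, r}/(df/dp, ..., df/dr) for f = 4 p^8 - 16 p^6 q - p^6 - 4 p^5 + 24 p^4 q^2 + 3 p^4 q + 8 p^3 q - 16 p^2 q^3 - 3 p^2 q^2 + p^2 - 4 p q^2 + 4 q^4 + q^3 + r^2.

2

The Hessian of f at 0 has rank 2. Corank 1: A-series; mu = 2 gives A_2.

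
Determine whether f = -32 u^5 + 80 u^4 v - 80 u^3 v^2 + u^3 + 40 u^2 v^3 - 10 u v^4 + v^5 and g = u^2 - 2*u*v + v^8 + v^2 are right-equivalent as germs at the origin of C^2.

No.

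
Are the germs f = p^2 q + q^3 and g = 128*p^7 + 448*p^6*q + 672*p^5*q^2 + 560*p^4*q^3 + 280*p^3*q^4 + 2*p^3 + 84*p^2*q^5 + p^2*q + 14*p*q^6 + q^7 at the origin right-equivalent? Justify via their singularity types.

No.

The Hessian of f at 0 has rank 0. Corank 2; j^3 = q*(p^2 + q^2) splits into three distinct lines over C (the quadratic factor has nonzero discriminant), so D_4. The Hessian of g at 0 has rank 0. Corank 2; j^3 = p^2*(2*p + q) has shape L^2 M (L != M), so D-series; mu = 8 gives D_8. f is D_4 but g is D_8, hence not right-equivalent.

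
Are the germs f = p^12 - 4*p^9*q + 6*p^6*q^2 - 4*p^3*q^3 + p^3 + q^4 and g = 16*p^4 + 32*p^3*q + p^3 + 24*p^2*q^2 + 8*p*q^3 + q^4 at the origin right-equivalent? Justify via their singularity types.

The Hessian of f at 0 has rank 0. Corank 2; j^3 = p^3 is a perfect cube, so E-series; the 4-jet and mu = 6 give E_6. The Hessian of g at 0 has rank 0. Corank 2; j^3 = p^3 is a perfect cube, so E-series; the 4-jet and mu = 6 give E_6. Both have type E_6, hence right-equivalent.

Yes.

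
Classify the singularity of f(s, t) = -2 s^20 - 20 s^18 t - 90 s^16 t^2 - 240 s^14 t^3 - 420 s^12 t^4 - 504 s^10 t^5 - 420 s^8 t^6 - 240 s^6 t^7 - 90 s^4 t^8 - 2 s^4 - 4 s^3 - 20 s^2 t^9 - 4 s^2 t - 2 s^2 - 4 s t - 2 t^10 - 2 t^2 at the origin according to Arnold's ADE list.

A9

The Hessian of f at 0 has rank 1. Corank 1: A-series; mu = 9 gives A_9.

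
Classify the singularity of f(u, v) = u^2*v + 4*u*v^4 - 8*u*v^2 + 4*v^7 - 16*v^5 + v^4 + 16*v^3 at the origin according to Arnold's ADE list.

D_5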